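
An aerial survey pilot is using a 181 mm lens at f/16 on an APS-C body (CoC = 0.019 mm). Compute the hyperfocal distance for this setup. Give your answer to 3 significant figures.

108 m

Hyperfocal distance H = f²/(N·c) + f = 181²/(16 × 0.019) + 181 = 32761/0.304 + 181 ≈ 107947.4 mm ≈ 108 m.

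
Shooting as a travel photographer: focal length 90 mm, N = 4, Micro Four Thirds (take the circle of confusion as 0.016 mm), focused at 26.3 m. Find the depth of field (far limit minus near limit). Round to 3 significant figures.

Hyperfocal distance H = f²/(N·c) + f = 90²/(4 × 0.016) + 90 = 8100/0.064 + 90 ≈ 126652.5 mm ≈ 126.7 m.
Near limit Dn = s·(H − f)/(H + s − 2f) = 26300 × (126652.5 − 90) / (126652.5 + 26300 − 2 × 90) = 26300 × 126562.5 / 152772.5 ≈ 21788 mm.
Far limit Df = s·(H − f)/(H − s) = 26300 × (126652.5 − 90) / (126652.5 − 26300) = 26300 × 126562.5 / 100352.5 ≈ 33169 mm.
Depth of field = Df − Dn = 33169 − 21788 ≈ 11381 mm ≈ 11.4 m.

11.4 m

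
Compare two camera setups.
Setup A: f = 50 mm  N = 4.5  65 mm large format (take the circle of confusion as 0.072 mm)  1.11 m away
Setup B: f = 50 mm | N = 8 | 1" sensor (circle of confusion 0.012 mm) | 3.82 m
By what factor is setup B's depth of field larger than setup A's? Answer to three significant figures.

3.63

Setup A: H = 50²/(4.5×0.072) + 50 ≈ 7766.0 mm; DoF = Df − Dn = 1286.77 − 975.93 ≈ 310.84 mm.
Setup B: H = 50²/(8×0.012) + 50 ≈ 26091.7 mm; DoF = Df − Dn = 4466.6 − 3336.9 ≈ 1129.7 mm.
Ratio = 1129.7 / 310.84 ≈ 3.63.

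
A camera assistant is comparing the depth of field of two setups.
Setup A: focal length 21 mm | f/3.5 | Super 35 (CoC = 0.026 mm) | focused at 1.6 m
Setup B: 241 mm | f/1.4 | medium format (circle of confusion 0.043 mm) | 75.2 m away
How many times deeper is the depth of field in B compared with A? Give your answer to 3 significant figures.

Setup A: H = 21²/(3.5×0.026) + 21 ≈ 4867.2 mm; DoF = Df − Dn = 2373.3 − 1206.8 ≈ 1166.5 mm.
Setup B: H = 241²/(1.4×0.043) + 241 ≈ 965041.7 mm; DoF = Df − Dn = 81535 − 69779 ≈ 11756 mm.
Ratio = 11756 / 1166.5 ≈ 10.1.

10.1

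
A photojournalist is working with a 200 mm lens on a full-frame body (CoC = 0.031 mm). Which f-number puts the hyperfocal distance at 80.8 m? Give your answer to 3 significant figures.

Rearrange H = f²/(N·c) + f for N: N = f² / ((H − f)·c).
N = 200² / ((80800 − 200) × 0.031) = 40000 / 2499 ≈ 16.

f/16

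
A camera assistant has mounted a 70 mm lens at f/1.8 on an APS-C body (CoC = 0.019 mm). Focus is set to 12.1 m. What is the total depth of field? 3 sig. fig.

2.05 m

Hyperfocal distance H = f²/(N·c) + f = 70²/(1.8 × 0.019) + 70 = 4900/0.0342 + 70 ≈ 143344.9 mm ≈ 143.3 m.
Near limit Dn = s·(H − f)/(H + s − 2f) = 12100 × (143344.9 − 70) / (143344.9 + 12100 − 2 × 70) = 12100 × 143274.9 / 155304.9 ≈ 11162.7 mm.
Far limit Df = s·(H − f)/(H − s) = 12100 × (143344.9 − 70) / (143344.9 − 12100) = 12100 × 143274.9 / 131244.9 ≈ 13209.1 mm.
Depth of field = Df − Dn = 13209.1 − 11162.7 ≈ 2046.4 mm ≈ 2.05 m.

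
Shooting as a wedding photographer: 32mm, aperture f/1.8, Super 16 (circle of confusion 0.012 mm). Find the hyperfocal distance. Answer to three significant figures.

47.4 m

Hyperfocal distance H = f²/(N·c) + f = 32²/(1.8 × 0.012) + 32 = 1024/0.0216 + 32 ≈ 47439.4 mm ≈ 47.4 m.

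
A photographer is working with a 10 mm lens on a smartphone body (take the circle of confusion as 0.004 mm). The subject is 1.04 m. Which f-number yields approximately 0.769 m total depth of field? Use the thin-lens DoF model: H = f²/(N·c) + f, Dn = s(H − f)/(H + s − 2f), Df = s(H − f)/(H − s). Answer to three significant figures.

f/8

Write h = H − f = f²/(N·c). The thin-lens limits are Dn = s·h/(h + (s−f)) and Df = s·h/(h − (s−f)), so DoF = Df − Dn = 2·s·(s−f)·h / (h² − (s−f)²).
That is a quadratic in h: DoF·h² − 2·s·(s−f)·h − DoF·(s−f)² = 0 ⇒ h = (s−f)·(s + √(s² + DoF²)) / DoF = 1030 × (1040 + √(1040² + 769²)) / 769 = 1030 × (1040 + 1293.43) / 769 ≈ 3125.4 mm.
Then N = f²/(c·h) = 10² / (0.004 × 3125.4) = 100 / 12.502 ≈ 8.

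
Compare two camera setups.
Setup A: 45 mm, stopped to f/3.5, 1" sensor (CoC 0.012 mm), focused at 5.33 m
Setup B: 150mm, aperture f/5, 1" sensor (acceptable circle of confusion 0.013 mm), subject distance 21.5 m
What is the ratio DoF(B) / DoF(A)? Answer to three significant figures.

Setup A: H = 45²/(3.5×0.012) + 45 ≈ 48259.3 mm; DoF = Df − Dn = 5986.2 − 4803.5 ≈ 1182.7 mm.
Setup B: H = 150²/(5×0.013) + 150 ≈ 346303.8 mm; DoF = Df − Dn = 22913.2 − 20251.0 ≈ 2662.2 mm.
Ratio = 2662.2 / 1182.7 ≈ 2.25.

2.25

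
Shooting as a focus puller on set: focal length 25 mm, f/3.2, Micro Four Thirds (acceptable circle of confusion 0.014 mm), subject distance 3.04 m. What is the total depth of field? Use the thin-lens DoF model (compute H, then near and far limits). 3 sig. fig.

1.38 m

Hyperfocal distance H = f²/(N·c) + f = 25²/(3.2 × 0.014) + 25 = 625/0.0448 + 25 ≈ 13975.9 mm ≈ 13.98 m.
Near limit Dn = s·(H − f)/(H + s − 2f) = 3040 × (13975.9 − 25) / (13975.9 + 3040 − 2 × 25) = 3040 × 13950.9 / 16965.9 ≈ 2499.8 mm.
Far limit Df = s·(H − f)/(H − s) = 3040 × (13975.9 − 25) / (13975.9 − 3040) = 3040 × 13950.9 / 10935.9 ≈ 3878.1 mm.
Depth of field = Df − Dn = 3878.1 − 2499.8 ≈ 1378.3 mm ≈ 1.38 m.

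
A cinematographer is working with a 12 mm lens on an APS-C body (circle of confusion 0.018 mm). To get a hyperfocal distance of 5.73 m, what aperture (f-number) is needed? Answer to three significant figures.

f/1.40

Rearrange H = f²/(N·c) + f for N: N = f² / ((H − f)·c).
N = 12² / ((5730 − 12) × 0.018) = 144 / 102.9 ≈ 1.40.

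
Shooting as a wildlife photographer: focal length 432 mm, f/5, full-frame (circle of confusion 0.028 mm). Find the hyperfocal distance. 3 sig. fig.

Hyperfocal distance H = f²/(N·c) + f = 432²/(5 × 0.028) + 432 = 186624/0.14 + 432 ≈ 1333460.6 mm ≈ 1330 m.

1330 m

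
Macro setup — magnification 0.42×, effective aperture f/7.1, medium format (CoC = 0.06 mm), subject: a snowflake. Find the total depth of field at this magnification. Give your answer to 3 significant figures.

4.83 mm

At magnification m, DoF ≈ 2·N_eff·c/m² = 2 × 7.1 × 0.06 / 0.42² = 0.852 / 0.1764 ≈ 4.83 mm.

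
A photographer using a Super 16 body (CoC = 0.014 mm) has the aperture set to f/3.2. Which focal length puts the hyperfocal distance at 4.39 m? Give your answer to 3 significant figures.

From H = f²/(N·c) + f, with f ≪ H: f ≈ √(H·N·c) = √(4390 × 3.2 × 0.014) = √196.67 ≈ 14.02 mm.
The +f correction barely moves this — solving exactly, f² + N·c·f − N·c·H = 0 ⇒ f = (−N·c + √((N·c)² + 4·N·c·H))/2 = (−0.0448 + √786.69)/2 ≈ 14.002 mm, so f ≈ 14.0 mm.

14.0 mm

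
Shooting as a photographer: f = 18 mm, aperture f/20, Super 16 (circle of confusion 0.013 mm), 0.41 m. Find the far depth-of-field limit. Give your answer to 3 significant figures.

0.598 m

Hyperfocal distance H = f²/(N·c) + f = 18²/(20 × 0.013) + 18 = 324/0.26 + 18 ≈ 1264.2 mm ≈ 1.264 m.
Far limit Df = s·(H − f)/(H − s) = 410 × (1264.2 − 18) / (1264.2 − 410) = 410 × 1246.2 / 854.2 ≈ 598.16 mm ≈ 0.598 m.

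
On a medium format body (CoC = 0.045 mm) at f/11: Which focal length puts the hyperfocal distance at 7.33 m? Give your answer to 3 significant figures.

From H = f²/(N·c) + f, with f ≪ H: f ≈ √(H·N·c) = √(7330 × 11 × 0.045) = √3628.3 ≈ 60.24 mm.
Exact: f² + N·c·f − N·c·H = 0 ⇒ f = (−N·c + √((N·c)² + 4·N·c·H))/2 = (−0.495 + √14514)/2 ≈ 59.989 mm ≈ 60.0 mm.

60.0 mm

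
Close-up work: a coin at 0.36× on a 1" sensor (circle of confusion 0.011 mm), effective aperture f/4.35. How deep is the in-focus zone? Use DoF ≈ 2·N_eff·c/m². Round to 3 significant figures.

At magnification m, DoF ≈ 2·N_eff·c/m² = 2 × 4.35 × 0.011 / 0.36² = 0.0957 / 0.1296 ≈ 0.738 mm.

0.738 mm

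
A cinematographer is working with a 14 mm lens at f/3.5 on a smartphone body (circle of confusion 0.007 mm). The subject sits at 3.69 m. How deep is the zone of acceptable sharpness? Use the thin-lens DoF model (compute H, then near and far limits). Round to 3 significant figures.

4.30 m

Hyperfocal distance H = f²/(N·c) + f = 14²/(3.5 × 0.007) + 14 = 196/0.0245 + 14 ≈ 8014.0 mm ≈ 8.014 m.
Near limit Dn = s·(H − f)/(H + s − 2f) = 3690 × (8014.0 − 14) / (8014.0 + 3690 − 2 × 14) = 3690 × 8000.0 / 11676.0 ≈ 2528.3 mm.
Far limit Df = s·(H − f)/(H − s) = 3690 × (8014.0 − 14) / (8014.0 − 3690) = 3690 × 8000.0 / 4324.0 ≈ 6827.0 mm.
Depth of field = Df − Dn = 6827.0 − 2528.3 ≈ 4298.7 mm ≈ 4.30 m.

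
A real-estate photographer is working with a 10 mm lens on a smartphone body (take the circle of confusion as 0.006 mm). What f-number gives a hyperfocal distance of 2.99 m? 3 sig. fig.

Rearrange H = f²/(N·c) + f for N: N = f² / ((H − f)·c).
N = 10² / ((2990 − 10) × 0.006) = 100 / 17.88 ≈ 5.59.

f/5.59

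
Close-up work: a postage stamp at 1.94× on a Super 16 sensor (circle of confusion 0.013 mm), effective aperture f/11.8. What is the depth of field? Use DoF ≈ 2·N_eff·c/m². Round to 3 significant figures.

At magnification m, DoF ≈ 2·N_eff·c/m² = 2 × 11.8 × 0.013 / 1.94² = 0.3068 / 3.764 ≈ 0.0815 mm.

0.0815 mm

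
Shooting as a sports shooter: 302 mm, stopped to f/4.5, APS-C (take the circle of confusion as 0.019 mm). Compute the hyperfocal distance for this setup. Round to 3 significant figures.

Hyperfocal distance H = f²/(N·c) + f = 302²/(4.5 × 0.019) + 302 = 91204/0.0855 + 302 ≈ 1067015.5 mm ≈ 1070 m.

1070 m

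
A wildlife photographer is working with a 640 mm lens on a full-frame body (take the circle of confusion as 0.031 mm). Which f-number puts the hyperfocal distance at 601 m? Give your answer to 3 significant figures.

Rearrange H = f²/(N·c) + f for N: N = f² / ((H − f)·c).
N = 640² / ((601000 − 640) × 0.031) = 409600 / 18611 ≈ 22.

f/22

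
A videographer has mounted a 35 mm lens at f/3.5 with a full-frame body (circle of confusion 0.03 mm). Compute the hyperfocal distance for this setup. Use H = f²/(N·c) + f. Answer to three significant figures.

Hyperfocal distance H = f²/(N·c) + f = 35²/(3.5 × 0.03) + 35 = 1225/0.105 + 35 ≈ 11701.7 mm ≈ 11.7 m.

11.7 m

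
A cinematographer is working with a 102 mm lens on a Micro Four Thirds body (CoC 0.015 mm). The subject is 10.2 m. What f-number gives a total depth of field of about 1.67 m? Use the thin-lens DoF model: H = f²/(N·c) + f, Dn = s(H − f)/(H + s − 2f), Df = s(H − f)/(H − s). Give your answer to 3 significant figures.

Write h = H − f = f²/(N·c). The thin-lens limits are Dn = s·h/(h + (s−f)) and Df = s·h/(h − (s−f)), so DoF = Df − Dn = 2·s·(s−f)·h / (h² − (s−f)²).
That is a quadratic in h: DoF·h² − 2·s·(s−f)·h − DoF·(s−f)² = 0 ⇒ h = (s−f)·(s + √(s² + DoF²)) / DoF = 10098 × (10200 + √(10200² + 1670²)) / 1670 = 10098 × (10200 + 10335.8) / 1670 ≈ 124174 mm.
Then N = f²/(c·h) = 102² / (0.015 × 124174) = 10404 / 1862.6 ≈ 5.59.

f/5.59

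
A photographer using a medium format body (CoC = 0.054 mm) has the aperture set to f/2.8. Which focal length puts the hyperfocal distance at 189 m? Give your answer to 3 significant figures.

From H = f²/(N·c) + f, with f ≪ H: f ≈ √(H·N·c) = √(189000 × 2.8 × 0.054) = √28577 ≈ 169.0 mm.
The +f correction barely moves this — solving exactly, f² + N·c·f − N·c·H = 0 ⇒ f = (−N·c + √((N·c)² + 4·N·c·H))/2 = (−0.1512 + √114307)/2 ≈ 168.97 mm, so f ≈ 169 mm.

169 mm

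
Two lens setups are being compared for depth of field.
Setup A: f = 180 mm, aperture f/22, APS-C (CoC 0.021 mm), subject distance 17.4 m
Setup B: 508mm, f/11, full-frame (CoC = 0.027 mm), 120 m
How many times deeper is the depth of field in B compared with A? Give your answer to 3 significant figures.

Setup A: H = 180²/(22×0.021) + 180 ≈ 70309.9 mm; DoF = Df − Dn = 23063.0 − 13969.8 ≈ 9093.2 mm.
Setup B: H = 508²/(11×0.027) + 508 ≈ 869410.4 mm; DoF = Df − Dn = 139134 − 105493 ≈ 33641 mm.
Ratio = 33641 / 9093.2 ≈ 3.70.

3.70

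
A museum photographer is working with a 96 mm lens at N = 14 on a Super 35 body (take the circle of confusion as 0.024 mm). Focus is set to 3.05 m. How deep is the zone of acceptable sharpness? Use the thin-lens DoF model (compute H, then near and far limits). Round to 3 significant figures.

Hyperfocal distance H = f²/(N·c) + f = 96²/(14 × 0.024) + 96 = 9216/0.336 + 96 ≈ 27524.6 mm ≈ 27.52 m.
Near limit Dn = s·(H − f)/(H + s − 2f) = 3050 × (27524.6 − 96) / (27524.6 + 3050 − 2 × 96) = 3050 × 27428.6 / 30382.6 ≈ 2753.46 mm.
Far limit Df = s·(H − f)/(H − s) = 3050 × (27524.6 − 96) / (27524.6 − 3050) = 3050 × 27428.6 / 24474.6 ≈ 3418.12 mm.
Depth of field = Df − Dn = 3418.12 − 2753.46 ≈ 664.66 mm ≈ 0.665 m.

0.665 m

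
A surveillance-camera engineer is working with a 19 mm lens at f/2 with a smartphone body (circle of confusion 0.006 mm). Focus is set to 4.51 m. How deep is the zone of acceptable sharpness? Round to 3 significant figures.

Hyperfocal distance H = f²/(N·c) + f = 19²/(2 × 0.006) + 19 = 361/0.012 + 19 ≈ 30102.3 mm ≈ 30.10 m.
Near limit Dn = s·(H − f)/(H + s − 2f) = 4510 × (30102.3 − 19) / (30102.3 + 4510 − 2 × 19) = 4510 × 30083.3 / 34574.3 ≈ 3924.2 mm.
Far limit Df = s·(H − f)/(H − s) = 4510 × (30102.3 − 19) / (30102.3 − 4510) = 4510 × 30083.3 / 25592.3 ≈ 5301.4 mm.
Depth of field = Df − Dn = 5301.4 − 3924.2 ≈ 1377.2 mm ≈ 1.38 m.

1.38 m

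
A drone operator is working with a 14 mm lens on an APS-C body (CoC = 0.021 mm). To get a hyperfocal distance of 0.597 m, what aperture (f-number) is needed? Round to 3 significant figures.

f/16

Rearrange H = f²/(N·c) + f for N: N = f² / ((H − f)·c).
N = 14² / ((597 − 14) × 0.021) = 196 / 12.24 ≈ 16.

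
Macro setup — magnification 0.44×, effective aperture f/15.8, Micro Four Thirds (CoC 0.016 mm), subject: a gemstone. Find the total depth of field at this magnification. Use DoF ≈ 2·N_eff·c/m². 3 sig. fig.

At magnification m, DoF ≈ 2·N_eff·c/m² = 2 × 15.8 × 0.016 / 0.44² = 0.5056 / 0.1936 ≈ 2.61 mm.

2.61 mm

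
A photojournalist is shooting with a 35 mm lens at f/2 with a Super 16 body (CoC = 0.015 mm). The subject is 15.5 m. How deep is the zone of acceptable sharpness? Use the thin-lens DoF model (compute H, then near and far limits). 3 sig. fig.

Hyperfocal distance H = f²/(N·c) + f = 35²/(2 × 0.015) + 35 = 1225/0.03 + 35 ≈ 40868.3 mm ≈ 40.87 m.
Near limit Dn = s·(H − f)/(H + s − 2f) = 15500 × (40868.3 − 35) / (40868.3 + 15500 − 2 × 35) = 15500 × 40833.3 / 56298.3 ≈ 11242 mm.
Far limit Df = s·(H − f)/(H − s) = 15500 × (40868.3 − 35) / (40868.3 − 15500) = 15500 × 40833.3 / 25368.3 ≈ 24949 mm.
Depth of field = Df − Dn = 24949 − 11242 ≈ 13707 mm ≈ 13.7 m.

13.7 m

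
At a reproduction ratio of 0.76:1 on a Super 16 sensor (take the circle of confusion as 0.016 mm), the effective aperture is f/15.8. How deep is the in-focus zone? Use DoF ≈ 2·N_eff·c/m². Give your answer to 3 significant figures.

0.875 mm

At magnification m, DoF ≈ 2·N_eff·c/m² = 2 × 15.8 × 0.016 / 0.76² = 0.5056 / 0.5776 ≈ 0.875 mm.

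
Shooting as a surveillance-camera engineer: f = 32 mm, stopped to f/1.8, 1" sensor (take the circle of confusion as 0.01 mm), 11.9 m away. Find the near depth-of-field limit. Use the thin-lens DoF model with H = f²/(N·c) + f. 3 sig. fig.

9.85 m

Hyperfocal distance H = f²/(N·c) + f = 32²/(1.8 × 0.01) + 32 = 1024/0.018 + 32 ≈ 56920.9 mm ≈ 56.92 m.
Near limit Dn = s·(H − f)/(H + s − 2f) = 11900 × (56920.9 − 32) / (56920.9 + 11900 − 2 × 32) = 11900 × 56888.9 / 68756.9 ≈ 9846.0 mm ≈ 9.85 m.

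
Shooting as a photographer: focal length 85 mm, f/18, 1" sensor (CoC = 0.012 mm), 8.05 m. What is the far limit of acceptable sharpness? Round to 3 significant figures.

10.6 m

Hyperfocal distance H = f²/(N·c) + f = 85²/(18 × 0.012) + 85 = 7225/0.216 + 85 ≈ 33534.1 mm ≈ 33.53 m.
Far limit Df = s·(H − f)/(H − s) = 8050 × (33534.1 − 85) / (33534.1 − 8050) = 8050 × 33449.1 / 25484.1 ≈ 10566 mm ≈ 10.6 m.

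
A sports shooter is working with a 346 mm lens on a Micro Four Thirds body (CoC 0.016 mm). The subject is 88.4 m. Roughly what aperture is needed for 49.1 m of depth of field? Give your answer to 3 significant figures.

f/22

Write h = H − f = f²/(N·c). The thin-lens limits are Dn = s·h/(h + (s−f)) and Df = s·h/(h − (s−f)), so DoF = Df − Dn = 2·s·(s−f)·h / (h² − (s−f)²).
That is a quadratic in h: DoF·h² − 2·s·(s−f)·h − DoF·(s−f)² = 0 ⇒ h = (s−f)·(s + √(s² + DoF²)) / DoF = 88054 × (88400 + √(88400² + 49100²)) / 49100 = 88054 × (88400 + 101121) / 49100 ≈ 339879 mm.
Then N = f²/(c·h) = 346² / (0.016 × 339879) = 119716 / 5438.1 ≈ 22.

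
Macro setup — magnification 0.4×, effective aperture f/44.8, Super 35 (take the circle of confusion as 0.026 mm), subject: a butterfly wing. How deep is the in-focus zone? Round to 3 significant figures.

14.6 mm

At magnification m, DoF ≈ 2·N_eff·c/m² = 2 × 44.8 × 0.026 / 0.4² = 2.33 / 0.16 ≈ 14.6 mm.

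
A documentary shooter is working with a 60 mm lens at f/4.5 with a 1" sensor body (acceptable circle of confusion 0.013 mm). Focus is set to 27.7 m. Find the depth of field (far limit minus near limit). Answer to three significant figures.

Hyperfocal distance H = f²/(N·c) + f = 60²/(4.5 × 0.013) + 60 = 3600/0.0585 + 60 ≈ 61598.5 mm ≈ 61.60 m.
Near limit Dn = s·(H − f)/(H + s − 2f) = 27700 × (61598.5 − 60) / (61598.5 + 27700 − 2 × 60) = 27700 × 61538.5 / 89178.5 ≈ 19115 mm.
Far limit Df = s·(H − f)/(H − s) = 27700 × (61598.5 − 60) / (61598.5 − 27700) = 27700 × 61538.5 / 33898.5 ≈ 50286 mm.
Depth of field = Df − Dn = 50286 − 19115 ≈ 31171 mm ≈ 31.2 m.

31.2 m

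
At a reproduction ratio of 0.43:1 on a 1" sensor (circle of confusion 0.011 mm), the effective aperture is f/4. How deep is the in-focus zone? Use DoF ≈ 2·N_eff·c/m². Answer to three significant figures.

0.476 mm

At magnification m, DoF ≈ 2·N_eff·c/m² = 2 × 4 × 0.011 / 0.43² = 0.088 / 0.1849 ≈ 0.476 mm.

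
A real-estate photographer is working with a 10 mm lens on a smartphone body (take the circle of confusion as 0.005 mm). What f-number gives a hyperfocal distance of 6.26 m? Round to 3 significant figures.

f/3.20

Rearrange H = f²/(N·c) + f for N: N = f² / ((H − f)·c).
N = 10² / ((6260 − 10) × 0.005) = 100 / 31.25 ≈ 3.20.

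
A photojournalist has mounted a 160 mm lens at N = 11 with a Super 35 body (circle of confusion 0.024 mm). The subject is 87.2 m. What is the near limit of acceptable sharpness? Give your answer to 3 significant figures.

Hyperfocal distance H = f²/(N·c) + f = 160²/(11 × 0.024) + 160 = 25600/0.264 + 160 ≈ 97129.7 mm ≈ 97.13 m.
Near limit Dn = s·(H − f)/(H + s − 2f) = 87200 × (97129.7 − 160) / (97129.7 + 87200 − 2 × 160) = 87200 × 96969.7 / 184009.7 ≈ 45953 mm ≈ 46.0 m.

46.0 m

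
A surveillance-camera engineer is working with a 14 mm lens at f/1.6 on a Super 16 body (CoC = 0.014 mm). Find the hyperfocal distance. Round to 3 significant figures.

8.76 m

Hyperfocal distance H = f²/(N·c) + f = 14²/(1.6 × 0.014) + 14 = 196/0.0224 + 14 ≈ 8764.0 mm ≈ 8.76 m.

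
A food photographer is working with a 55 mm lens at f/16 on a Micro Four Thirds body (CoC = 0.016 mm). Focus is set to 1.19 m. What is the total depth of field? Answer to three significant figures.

231 mm

Hyperfocal distance H = f²/(N·c) + f = 55²/(16 × 0.016) + 55 = 3025/0.256 + 55 ≈ 11871.4 mm ≈ 11.87 m.
Near limit Dn = s·(H − f)/(H + s − 2f) = 1190 × (11871.4 − 55) / (11871.4 + 1190 − 2 × 55) = 1190 × 11816.4 / 12951.4 ≈ 1085.71 mm.
Far limit Df = s·(H − f)/(H − s) = 1190 × (11871.4 − 55) / (11871.4 − 1190) = 1190 × 11816.4 / 10681.4 ≈ 1316.45 mm.
Depth of field = Df − Dn = 1316.45 − 1085.71 ≈ 230.74 mm.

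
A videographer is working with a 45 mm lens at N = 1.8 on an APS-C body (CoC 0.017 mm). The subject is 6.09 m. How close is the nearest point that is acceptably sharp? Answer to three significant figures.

5.58 m

Hyperfocal distance H = f²/(N·c) + f = 45²/(1.8 × 0.017) + 45 = 2025/0.0306 + 45 ≈ 66221.5 mm ≈ 66.22 m.
Near limit Dn = s·(H − f)/(H + s − 2f) = 6090 × (66221.5 − 45) / (66221.5 + 6090 − 2 × 45) = 6090 × 66176.5 / 72221.5 ≈ 5580.3 mm ≈ 5.58 m.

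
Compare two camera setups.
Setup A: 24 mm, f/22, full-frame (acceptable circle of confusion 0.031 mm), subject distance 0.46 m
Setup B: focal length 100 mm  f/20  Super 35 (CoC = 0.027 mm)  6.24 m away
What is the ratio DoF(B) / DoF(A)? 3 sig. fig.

Setup A: H = 24²/(22×0.031) + 24 ≈ 868.6 mm; DoF = Df − Dn = 950.88 − 303.38 ≈ 647.50 mm.
Setup B: H = 100²/(20×0.027) + 100 ≈ 18618.5 mm; DoF = Df − Dn = 9335.2 − 4686.2 ≈ 4649.0 mm.
Ratio = 4649.0 / 647.50 ≈ 7.18.

7.18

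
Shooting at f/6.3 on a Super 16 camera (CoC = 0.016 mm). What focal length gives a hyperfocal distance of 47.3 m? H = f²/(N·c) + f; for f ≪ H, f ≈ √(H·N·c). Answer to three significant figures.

69.0 mm

From H = f²/(N·c) + f, with f ≪ H: f ≈ √(H·N·c) = √(47300 × 6.3 × 0.016) = √4767.8 ≈ 69.05 mm.
Exact: f² + N·c·f − N·c·H = 0 ⇒ f = (−N·c + √((N·c)² + 4·N·c·H))/2 = (−0.1008 + √19071)/2 ≈ 68.999 mm ≈ 69.0 mm.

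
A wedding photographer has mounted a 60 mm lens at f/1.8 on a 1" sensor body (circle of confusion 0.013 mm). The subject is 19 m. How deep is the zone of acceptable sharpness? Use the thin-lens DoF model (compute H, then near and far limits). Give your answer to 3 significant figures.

Hyperfocal distance H = f²/(N·c) + f = 60²/(1.8 × 0.013) + 60 = 3600/0.0234 + 60 ≈ 153906.2 mm ≈ 153.9 m.
Near limit Dn = s·(H − f)/(H + s − 2f) = 19000 × (153906.2 − 60) / (153906.2 + 19000 − 2 × 60) = 19000 × 153846.2 / 172786.2 ≈ 16917.3 mm.
Far limit Df = s·(H − f)/(H − s) = 19000 × (153906.2 − 60) / (153906.2 − 19000) = 19000 × 153846.2 / 134906.2 ≈ 21667.5 mm.
Depth of field = Df − Dn = 21667.5 − 16917.3 ≈ 4750.2 mm ≈ 4.75 m.

4.75 m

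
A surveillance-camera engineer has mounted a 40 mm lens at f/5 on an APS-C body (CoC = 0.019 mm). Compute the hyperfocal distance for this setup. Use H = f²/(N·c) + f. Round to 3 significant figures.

Hyperfocal distance H = f²/(N·c) + f = 40²/(5 × 0.019) + 40 = 1600/0.095 + 40 ≈ 16882.1 mm ≈ 16.9 m.

16.9 m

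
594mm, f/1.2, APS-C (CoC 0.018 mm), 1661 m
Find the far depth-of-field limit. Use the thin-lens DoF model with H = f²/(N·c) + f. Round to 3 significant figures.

1850 m

Hyperfocal distance H = f²/(N·c) + f = 594²/(1.2 × 0.018) + 594 = 352836/0.0216 + 594 ≈ 16335594.0 mm ≈ 16336 m.
Far limit Df = s·(H − f)/(H − s) = 1661000 × (16335594.0 − 594) / (16335594.0 − 1661000) = 1661000 × 16335000.0 / 14674594.0 ≈ 1848939 mm ≈ 1850 m.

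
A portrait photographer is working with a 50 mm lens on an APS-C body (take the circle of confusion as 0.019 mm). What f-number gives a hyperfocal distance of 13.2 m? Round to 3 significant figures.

Rearrange H = f²/(N·c) + f for N: N = f² / ((H − f)·c).
N = 50² / ((13200 − 50) × 0.019) = 2500 / 249.8 ≈ 10.

f/10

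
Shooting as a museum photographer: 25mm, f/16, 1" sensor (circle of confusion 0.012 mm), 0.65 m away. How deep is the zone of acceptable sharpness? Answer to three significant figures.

Hyperfocal distance H = f²/(N·c) + f = 25²/(16 × 0.012) + 25 = 625/0.192 + 25 ≈ 3280.2 mm ≈ 3.280 m.
Near limit Dn = s·(H − f)/(H + s − 2f) = 650 × (3280.2 − 25) / (3280.2 + 650 − 2 × 25) = 650 × 3255.2 / 3880.2 ≈ 545.30 mm.
Far limit Df = s·(H − f)/(H − s) = 650 × (3280.2 − 25) / (3280.2 − 650) = 650 × 3255.2 / 2630.2 ≈ 804.46 mm.
Depth of field = Df − Dn = 804.46 − 545.30 ≈ 259.16 mm.

259 mm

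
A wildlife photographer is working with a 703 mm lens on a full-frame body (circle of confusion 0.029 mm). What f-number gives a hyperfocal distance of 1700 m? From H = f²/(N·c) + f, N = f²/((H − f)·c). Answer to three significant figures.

f/10

Rearrange H = f²/(N·c) + f for N: N = f² / ((H − f)·c).
N = 703² / ((1700000 − 703) × 0.029) = 494209 / 49280 ≈ 10.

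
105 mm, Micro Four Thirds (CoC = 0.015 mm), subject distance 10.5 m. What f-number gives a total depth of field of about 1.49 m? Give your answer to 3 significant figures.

f/4.99

Write h = H − f = f²/(N·c). The thin-lens limits are Dn = s·h/(h + (s−f)) and Df = s·h/(h − (s−f)), so DoF = Df − Dn = 2·s·(s−f)·h / (h² − (s−f)²).
That is a quadratic in h: DoF·h² − 2·s·(s−f)·h − DoF·(s−f)² = 0 ⇒ h = (s−f)·(s + √(s² + DoF²)) / DoF = 10395 × (10500 + √(10500² + 1490²)) / 1490 = 10395 × (10500 + 10605.2) / 1490 ≈ 147241 mm.
Then N = f²/(c·h) = 105² / (0.015 × 147241) = 11025 / 2208.6 ≈ 4.99.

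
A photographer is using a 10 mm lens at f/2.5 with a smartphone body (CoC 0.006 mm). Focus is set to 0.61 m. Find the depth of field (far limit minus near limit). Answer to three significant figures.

Hyperfocal distance H = f²/(N·c) + f = 10²/(2.5 × 0.006) + 10 = 100/0.015 + 10 ≈ 6676.7 mm ≈ 6.677 m.
Near limit Dn = s·(H − f)/(H + s − 2f) = 610 × (6676.7 − 10) / (6676.7 + 610 − 2 × 10) = 610 × 6666.7 / 7266.7 ≈ 559.63 mm.
Far limit Df = s·(H − f)/(H − s) = 610 × (6676.7 − 10) / (6676.7 − 610) = 610 × 6666.7 / 6066.7 ≈ 670.33 mm.
Depth of field = Df − Dn = 670.33 − 559.63 ≈ 110.70 mm.

111 mm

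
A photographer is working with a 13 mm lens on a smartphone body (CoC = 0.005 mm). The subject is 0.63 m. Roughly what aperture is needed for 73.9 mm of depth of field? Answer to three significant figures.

Write h = H − f = f²/(N·c). The thin-lens limits are Dn = s·h/(h + (s−f)) and Df = s·h/(h − (s−f)), so DoF = Df − Dn = 2·s·(s−f)·h / (h² − (s−f)²).
That is a quadratic in h: DoF·h² − 2·s·(s−f)·h − DoF·(s−f)² = 0 ⇒ h = (s−f)·(s + √(s² + DoF²)) / DoF = 617 × (630 + √(630² + 73.9²)) / 73.9 = 617 × (630 + 634.319) / 73.9 ≈ 10556 mm.
Then N = f²/(c·h) = 13² / (0.005 × 10556) = 169 / 52.780 ≈ 3.20.

f/3.20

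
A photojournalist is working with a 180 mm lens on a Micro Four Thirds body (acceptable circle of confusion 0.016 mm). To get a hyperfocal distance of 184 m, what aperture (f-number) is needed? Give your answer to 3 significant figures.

Rearrange H = f²/(N·c) + f for N: N = f² / ((H − f)·c).
N = 180² / ((184000 − 180) × 0.016) = 32400 / 2941 ≈ 11.

f/11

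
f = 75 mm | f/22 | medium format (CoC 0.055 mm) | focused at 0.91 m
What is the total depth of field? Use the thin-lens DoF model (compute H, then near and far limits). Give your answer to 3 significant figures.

338 mm

Hyperfocal distance H = f²/(N·c) + f = 75²/(22 × 0.055) + 75 = 5625/1.21 + 75 ≈ 4723.8 mm ≈ 4.724 m.
Near limit Dn = s·(H − f)/(H + s − 2f) = 910 × (4723.8 − 75) / (4723.8 + 910 − 2 × 75) = 910 × 4648.8 / 5483.8 ≈ 771.44 mm.
Far limit Df = s·(H − f)/(H − s) = 910 × (4723.8 − 75) / (4723.8 − 910) = 910 × 4648.8 / 3813.8 ≈ 1109.24 mm.
Depth of field = Df − Dn = 1109.24 − 771.44 ≈ 337.80 mm.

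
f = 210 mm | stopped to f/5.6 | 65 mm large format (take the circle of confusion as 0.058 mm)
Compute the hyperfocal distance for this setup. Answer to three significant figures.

136 m

Hyperfocal distance H = f²/(N·c) + f = 210²/(5.6 × 0.058) + 210 = 44100/0.3248 + 210 ≈ 135985.9 mm ≈ 136 m.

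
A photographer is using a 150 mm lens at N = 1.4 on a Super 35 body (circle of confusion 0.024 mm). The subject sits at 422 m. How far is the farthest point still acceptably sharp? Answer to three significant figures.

1140 m

Hyperfocal distance H = f²/(N·c) + f = 150²/(1.4 × 0.024) + 150 = 22500/0.0336 + 150 ≈ 669792.9 mm ≈ 669.8 m.
Far limit Df = s·(H − f)/(H − s) = 422000 × (669792.9 − 150) / (669792.9 − 422000) = 422000 × 669642.9 / 247792.9 ≈ 1140425 mm ≈ 1140 m.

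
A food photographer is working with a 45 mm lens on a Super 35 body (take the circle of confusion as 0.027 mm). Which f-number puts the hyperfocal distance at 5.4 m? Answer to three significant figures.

f/14

Rearrange H = f²/(N·c) + f for N: N = f² / ((H − f)·c).
N = 45² / ((5400 − 45) × 0.027) = 2025 / 144.6 ≈ 14.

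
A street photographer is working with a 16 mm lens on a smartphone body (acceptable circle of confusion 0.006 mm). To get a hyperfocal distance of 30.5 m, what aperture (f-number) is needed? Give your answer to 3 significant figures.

Rearrange H = f²/(N·c) + f for N: N = f² / ((H − f)·c).
N = 16² / ((30500 − 16) × 0.006) = 256 / 182.9 ≈ 1.40.

f/1.40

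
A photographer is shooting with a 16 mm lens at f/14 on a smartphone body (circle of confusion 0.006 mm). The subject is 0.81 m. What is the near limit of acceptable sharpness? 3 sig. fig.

Hyperfocal distance H = f²/(N·c) + f = 16²/(14 × 0.006) + 16 = 256/0.084 + 16 ≈ 3063.6 mm ≈ 3.064 m.
Near limit Dn = s·(H − f)/(H + s − 2f) = 810 × (3063.6 − 16) / (3063.6 + 810 − 2 × 16) = 810 × 3047.6 / 3841.6 ≈ 642.59 mm ≈ 0.643 m.

0.643 m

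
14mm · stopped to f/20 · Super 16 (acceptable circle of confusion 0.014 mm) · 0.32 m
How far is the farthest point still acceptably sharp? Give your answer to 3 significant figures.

Hyperfocal distance H = f²/(N·c) + f = 14²/(20 × 0.014) + 14 = 196/0.28 + 14 ≈ 714.0 mm ≈ 0.714 m.
Far limit Df = s·(H − f)/(H − s) = 320 × (714.0 − 14) / (714.0 − 320) = 320 × 700.0 / 394.0 ≈ 568.53 mm ≈ 0.569 m.

0.569 m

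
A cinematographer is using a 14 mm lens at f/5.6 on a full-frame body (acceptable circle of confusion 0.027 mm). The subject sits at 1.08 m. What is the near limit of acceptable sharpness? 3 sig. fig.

Hyperfocal distance H = f²/(N·c) + f = 14²/(5.6 × 0.027) + 14 = 196/0.1512 + 14 ≈ 1310.3 mm ≈ 1.310 m.
Near limit Dn = s·(H − f)/(H + s − 2f) = 1080 × (1310.3 − 14) / (1310.3 + 1080 − 2 × 14) = 1080 × 1296.3 / 2362.3 ≈ 592.64 mm ≈ 0.593 m.

0.593 m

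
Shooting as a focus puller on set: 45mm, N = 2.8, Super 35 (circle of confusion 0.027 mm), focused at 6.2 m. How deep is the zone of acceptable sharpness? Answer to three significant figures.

Hyperfocal distance H = f²/(N·c) + f = 45²/(2.8 × 0.027) + 45 = 2025/0.0756 + 45 ≈ 26830.7 mm ≈ 26.83 m.
Near limit Dn = s·(H − f)/(H + s − 2f) = 6200 × (26830.7 − 45) / (26830.7 + 6200 − 2 × 45) = 6200 × 26785.7 / 32940.7 ≈ 5041.5 mm.
Far limit Df = s·(H − f)/(H − s) = 6200 × (26830.7 − 45) / (26830.7 − 6200) = 6200 × 26785.7 / 20630.7 ≈ 8049.7 mm.
Depth of field = Df − Dn = 8049.7 − 5041.5 ≈ 3008.2 mm ≈ 3.01 m.

3.01 m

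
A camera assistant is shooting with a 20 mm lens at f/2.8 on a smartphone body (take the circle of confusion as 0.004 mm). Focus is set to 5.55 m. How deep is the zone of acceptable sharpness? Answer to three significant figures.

1.76 m

Hyperfocal distance H = f²/(N·c) + f = 20²/(2.8 × 0.004) + 20 = 400/0.0112 + 20 ≈ 35734.3 mm ≈ 35.73 m.
Near limit Dn = s·(H − f)/(H + s − 2f) = 5550 × (35734.3 − 20) / (35734.3 + 5550 − 2 × 20) = 5550 × 35714.3 / 41244.3 ≈ 4805.9 mm.
Far limit Df = s·(H − f)/(H − s) = 5550 × (35734.3 − 20) / (35734.3 − 5550) = 5550 × 35714.3 / 30184.3 ≈ 6566.8 mm.
Depth of field = Df − Dn = 6566.8 − 4805.9 ≈ 1760.9 mm ≈ 1.76 m.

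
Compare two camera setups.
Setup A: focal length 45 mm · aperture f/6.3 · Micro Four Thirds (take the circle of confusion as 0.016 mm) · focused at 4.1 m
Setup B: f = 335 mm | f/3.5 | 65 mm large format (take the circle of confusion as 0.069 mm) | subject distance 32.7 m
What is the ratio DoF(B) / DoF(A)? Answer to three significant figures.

2.65

Setup A: H = 45²/(6.3×0.016) + 45 ≈ 20134.3 mm; DoF = Df − Dn = 5136.9 − 3411.4 ≈ 1725.5 mm.
Setup B: H = 335²/(3.5×0.069) + 335 ≈ 465034.8 mm; DoF = Df − Dn = 35148.0 − 30570.8 ≈ 4577.2 mm.
Ratio = 4577.2 / 1725.5 ≈ 2.65.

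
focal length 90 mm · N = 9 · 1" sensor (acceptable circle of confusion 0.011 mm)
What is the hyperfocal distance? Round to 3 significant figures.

Hyperfocal distance H = f²/(N·c) + f = 90²/(9 × 0.011) + 90 = 8100/0.099 + 90 ≈ 81908.2 mm ≈ 81.9 m.

81.9 m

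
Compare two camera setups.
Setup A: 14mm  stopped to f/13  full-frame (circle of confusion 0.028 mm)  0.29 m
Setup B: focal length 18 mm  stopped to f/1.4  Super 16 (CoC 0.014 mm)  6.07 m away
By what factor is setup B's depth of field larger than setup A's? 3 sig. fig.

12.7

Setup A: H = 14²/(13×0.028) + 14 ≈ 552.5 mm; DoF = Df − Dn = 594.96 − 191.73 ≈ 403.23 mm.
Setup B: H = 18²/(1.4×0.014) + 18 ≈ 16548.6 mm; DoF = Df − Dn = 9575.8 − 4443.3 ≈ 5132.5 mm.
Ratio = 5132.5 / 403.23 ≈ 12.7.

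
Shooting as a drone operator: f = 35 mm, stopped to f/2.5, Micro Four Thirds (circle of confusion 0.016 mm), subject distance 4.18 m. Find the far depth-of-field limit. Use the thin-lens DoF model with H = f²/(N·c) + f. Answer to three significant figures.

4.83 m

Hyperfocal distance H = f²/(N·c) + f = 35²/(2.5 × 0.016) + 35 = 1225/0.04 + 35 ≈ 30660.0 mm ≈ 30.66 m.
Far limit Df = s·(H − f)/(H − s) = 4180 × (30660.0 − 35) / (30660.0 − 4180) = 4180 × 30625.0 / 26480.0 ≈ 4834.3 mm ≈ 4.83 m.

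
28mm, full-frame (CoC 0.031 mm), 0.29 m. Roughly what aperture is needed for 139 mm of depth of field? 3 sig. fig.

Write h = H − f = f²/(N·c). The thin-lens limits are Dn = s·h/(h + (s−f)) and Df = s·h/(h − (s−f)), so DoF = Df − Dn = 2·s·(s−f)·h / (h² − (s−f)²).
That is a quadratic in h: DoF·h² − 2·s·(s−f)·h − DoF·(s−f)² = 0 ⇒ h = (s−f)·(s + √(s² + DoF²)) / DoF = 262 × (290 + √(290² + 139²)) / 139 = 262 × (290 + 321.591) / 139 ≈ 1152.8 mm.
Then N = f²/(c·h) = 28² / (0.031 × 1152.8) = 784 / 35.736 ≈ 21.9.

f/21.9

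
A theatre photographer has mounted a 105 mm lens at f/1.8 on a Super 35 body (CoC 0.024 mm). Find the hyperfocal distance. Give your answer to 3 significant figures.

Hyperfocal distance H = f²/(N·c) + f = 105²/(1.8 × 0.024) + 105 = 11025/0.0432 + 105 ≈ 255313.3 mm ≈ 255 m.

255 m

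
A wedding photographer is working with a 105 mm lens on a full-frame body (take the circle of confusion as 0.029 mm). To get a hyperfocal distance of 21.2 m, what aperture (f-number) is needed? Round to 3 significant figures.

f/18

Rearrange H = f²/(N·c) + f for N: N = f² / ((H − f)·c).
N = 105² / ((21200 − 105) × 0.029) = 11025 / 611.8 ≈ 18.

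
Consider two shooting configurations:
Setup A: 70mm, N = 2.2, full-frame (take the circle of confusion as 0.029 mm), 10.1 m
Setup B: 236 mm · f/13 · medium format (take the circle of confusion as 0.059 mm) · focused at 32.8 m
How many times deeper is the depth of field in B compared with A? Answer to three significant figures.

Setup A: H = 70²/(2.2×0.029) + 70 ≈ 76872.5 mm; DoF = Df − Dn = 11617.1 − 8933.4 ≈ 2683.7 mm.
Setup B: H = 236²/(13×0.059) + 236 ≈ 72851.4 mm; DoF = Df − Dn = 59468 − 22645 ≈ 36823 mm.
Ratio = 36823 / 2683.7 ≈ 13.7.

13.7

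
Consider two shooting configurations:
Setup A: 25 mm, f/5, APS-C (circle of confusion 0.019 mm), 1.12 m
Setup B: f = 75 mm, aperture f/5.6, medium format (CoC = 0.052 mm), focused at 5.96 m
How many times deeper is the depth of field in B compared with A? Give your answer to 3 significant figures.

Setup A: H = 25²/(5×0.019) + 25 ≈ 6603.9 mm; DoF = Df − Dn = 1343.63 − 960.19 ≈ 383.44 mm.
Setup B: H = 75²/(5.6×0.052) + 75 ≈ 19391.6 mm; DoF = Df − Dn = 8571.3 − 4568.2 ≈ 4003.1 mm.
Ratio = 4003.1 / 383.44 ≈ 10.4.

10.4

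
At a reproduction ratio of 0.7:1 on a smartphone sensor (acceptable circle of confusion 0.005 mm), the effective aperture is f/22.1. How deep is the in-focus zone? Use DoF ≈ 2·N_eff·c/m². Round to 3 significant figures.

0.451 mm

At magnification m, DoF ≈ 2·N_eff·c/m² = 2 × 22.1 × 0.005 / 0.7² = 0.221 / 0.49 ≈ 0.451 mm.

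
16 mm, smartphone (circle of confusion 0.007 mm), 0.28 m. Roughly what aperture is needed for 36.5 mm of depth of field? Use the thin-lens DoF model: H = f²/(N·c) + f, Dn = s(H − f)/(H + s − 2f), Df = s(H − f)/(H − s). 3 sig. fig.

Write h = H − f = f²/(N·c). The thin-lens limits are Dn = s·h/(h + (s−f)) and Df = s·h/(h − (s−f)), so DoF = Df − Dn = 2·s·(s−f)·h / (h² − (s−f)²).
That is a quadratic in h: DoF·h² − 2·s·(s−f)·h − DoF·(s−f)² = 0 ⇒ h = (s−f)·(s + √(s² + DoF²)) / DoF = 264 × (280 + √(280² + 36.5²)) / 36.5 = 264 × (280 + 282.369) / 36.5 ≈ 4067.5 mm.
Then N = f²/(c·h) = 16² / (0.007 × 4067.5) = 256 / 28.473 ≈ 8.99.

f/8.99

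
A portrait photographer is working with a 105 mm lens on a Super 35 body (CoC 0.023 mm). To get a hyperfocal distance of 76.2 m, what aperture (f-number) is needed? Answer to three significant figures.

f/6.30

Rearrange H = f²/(N·c) + f for N: N = f² / ((H − f)·c).
N = 105² / ((76200 − 105) × 0.023) = 11025 / 1750 ≈ 6.30.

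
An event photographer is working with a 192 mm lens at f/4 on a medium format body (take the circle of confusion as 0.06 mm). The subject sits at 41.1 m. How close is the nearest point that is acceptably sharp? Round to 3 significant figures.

Hyperfocal distance H = f²/(N·c) + f = 192²/(4 × 0.06) + 192 = 36864/0.24 + 192 ≈ 153792.0 mm ≈ 153.8 m.
Near limit Dn = s·(H − f)/(H + s − 2f) = 41100 × (153792.0 − 192) / (153792.0 + 41100 − 2 × 192) = 41100 × 153600.0 / 194508.0 ≈ 32456 mm ≈ 32.5 m.

32.5 m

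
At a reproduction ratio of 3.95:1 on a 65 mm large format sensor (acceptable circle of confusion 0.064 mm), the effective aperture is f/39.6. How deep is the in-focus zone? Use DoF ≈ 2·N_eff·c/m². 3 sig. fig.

0.325 mm

At magnification m, DoF ≈ 2·N_eff·c/m² = 2 × 39.6 × 0.064 / 3.95² = 5.069 / 15.6 ≈ 0.325 mm.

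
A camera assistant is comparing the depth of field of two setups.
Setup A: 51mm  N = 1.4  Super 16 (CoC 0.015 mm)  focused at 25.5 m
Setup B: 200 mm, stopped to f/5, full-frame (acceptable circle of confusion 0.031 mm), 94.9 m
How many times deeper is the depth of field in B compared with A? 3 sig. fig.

7.36

Setup A: H = 51²/(1.4×0.015) + 51 ≈ 123908.1 mm; DoF = Df − Dn = 32094 − 21154 ≈ 10940 mm.
Setup B: H = 200²/(5×0.031) + 200 ≈ 258264.5 mm; DoF = Df − Dn = 149912 − 69424 ≈ 80488 mm.
Ratio = 80488 / 10940 ≈ 7.36.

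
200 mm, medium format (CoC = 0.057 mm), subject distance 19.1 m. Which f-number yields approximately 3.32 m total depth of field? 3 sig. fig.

f/3.20

Write h = H − f = f²/(N·c). The thin-lens limits are Dn = s·h/(h + (s−f)) and Df = s·h/(h − (s−f)), so DoF = Df − Dn = 2·s·(s−f)·h / (h² − (s−f)²).
That is a quadratic in h: DoF·h² − 2·s·(s−f)·h − DoF·(s−f)² = 0 ⇒ h = (s−f)·(s + √(s² + DoF²)) / DoF = 18900 × (19100 + √(19100² + 3320²)) / 3320 = 18900 × (19100 + 19386.4) / 3320 ≈ 219094 mm.
Then N = f²/(c·h) = 200² / (0.057 × 219094) = 40000 / 12488 ≈ 3.20.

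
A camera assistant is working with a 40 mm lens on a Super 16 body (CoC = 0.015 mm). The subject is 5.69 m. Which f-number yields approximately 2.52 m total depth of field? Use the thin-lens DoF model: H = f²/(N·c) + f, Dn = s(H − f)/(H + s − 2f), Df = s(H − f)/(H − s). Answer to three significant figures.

Write h = H − f = f²/(N·c). The thin-lens limits are Dn = s·h/(h + (s−f)) and Df = s·h/(h − (s−f)), so DoF = Df − Dn = 2·s·(s−f)·h / (h² − (s−f)²).
That is a quadratic in h: DoF·h² − 2·s·(s−f)·h − DoF·(s−f)² = 0 ⇒ h = (s−f)·(s + √(s² + DoF²)) / DoF = 5650 × (5690 + √(5690² + 2520²)) / 2520 = 5650 × (5690 + 6223.06) / 2520 ≈ 26710 mm.
Then N = f²/(c·h) = 40² / (0.015 × 26710) = 1600 / 400.65 ≈ 3.99.

f/3.99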